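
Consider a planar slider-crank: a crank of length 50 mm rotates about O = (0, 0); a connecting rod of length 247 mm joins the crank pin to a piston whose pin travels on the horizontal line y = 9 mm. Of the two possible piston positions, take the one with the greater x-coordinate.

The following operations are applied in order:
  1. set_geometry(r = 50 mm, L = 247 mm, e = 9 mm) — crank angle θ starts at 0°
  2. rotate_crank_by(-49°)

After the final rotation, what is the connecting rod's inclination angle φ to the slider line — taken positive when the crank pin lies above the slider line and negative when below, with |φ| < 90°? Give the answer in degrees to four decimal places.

set_geometry: r = 50 mm, L = 247 mm, e = 9 mm; θ ← 0°
rotate_crank_by(-49°): θ ← 0° -49° = -49°
crank pin P = (r cos θ, r sin θ) = (32.802951, -37.735479)
h = r sin θ − e = -37.735479 − 9 = -46.735479
sin φ = h / L = -46.735479 / 247 = -0.18921247
φ = arcsin(-0.18921247) = -10.906828°

-10.9068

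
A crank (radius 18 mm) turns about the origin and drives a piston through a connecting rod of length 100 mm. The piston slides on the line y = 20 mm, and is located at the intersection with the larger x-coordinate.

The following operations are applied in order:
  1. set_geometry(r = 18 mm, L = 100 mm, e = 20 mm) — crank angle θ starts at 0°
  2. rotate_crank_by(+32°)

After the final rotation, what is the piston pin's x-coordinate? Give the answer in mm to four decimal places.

114.7162

set_geometry: r = 18 mm, L = 100 mm, e = 20 mm; θ ← 0°
rotate_crank_by(+32°): θ ← 0° +32° = 32°
crank pin P = (r cos θ, r sin θ) = (15.264866, 9.538547)
h = r sin θ − e = 9.538547 − 20 = -10.461453
x = r cos θ + √(L² − h²) = 15.264866 + √(10000.0 − 109.4420) = 15.264866 + 99.451285 = 114.716150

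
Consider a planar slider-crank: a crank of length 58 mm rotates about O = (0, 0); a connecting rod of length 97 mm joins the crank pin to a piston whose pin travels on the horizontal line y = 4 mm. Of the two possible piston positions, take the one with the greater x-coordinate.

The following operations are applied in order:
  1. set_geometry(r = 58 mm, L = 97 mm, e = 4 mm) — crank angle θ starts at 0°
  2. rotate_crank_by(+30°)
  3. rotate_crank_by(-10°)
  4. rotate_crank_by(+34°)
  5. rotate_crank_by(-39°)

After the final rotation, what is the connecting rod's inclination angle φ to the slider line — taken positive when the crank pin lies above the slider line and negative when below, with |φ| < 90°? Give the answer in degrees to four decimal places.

set_geometry: r = 58 mm, L = 97 mm, e = 4 mm; θ ← 0°
rotate_crank_by(+30°): θ ← 0° +30° = 30°
rotate_crank_by(-10°): θ ← 30° -10° = 20°
rotate_crank_by(+34°): θ ← 20° +34° = 54°
rotate_crank_by(-39°): θ ← 54° -39° = 15°
crank pin P = (r cos θ, r sin θ) = (56.023698, 15.011505)
h = r sin θ − e = 15.011505 − 4 = 11.011505
sin φ = h / L = 11.011505 / 97 = 0.11352067
φ = arcsin(0.11352067) = 6.518307°

6.5183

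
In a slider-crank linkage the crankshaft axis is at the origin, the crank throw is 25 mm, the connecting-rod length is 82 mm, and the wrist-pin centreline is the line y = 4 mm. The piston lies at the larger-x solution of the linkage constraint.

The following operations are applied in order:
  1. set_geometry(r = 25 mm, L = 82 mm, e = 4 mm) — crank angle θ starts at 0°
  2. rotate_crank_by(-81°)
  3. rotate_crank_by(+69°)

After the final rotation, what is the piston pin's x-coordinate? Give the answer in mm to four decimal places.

105.9362

set_geometry: r = 25 mm, L = 82 mm, e = 4 mm; θ ← 0°
rotate_crank_by(-81°): θ ← 0° -81° = -81°
rotate_crank_by(+69°): θ ← -81° +69° = -12°
crank pin P = (r cos θ, r sin θ) = (24.453690, -5.197792)
h = r sin θ − e = -5.197792 − 4 = -9.197792
x = r cos θ + √(L² − h²) = 24.453690 + √(6724.0 − 84.5994) = 24.453690 + 81.482517 = 105.936207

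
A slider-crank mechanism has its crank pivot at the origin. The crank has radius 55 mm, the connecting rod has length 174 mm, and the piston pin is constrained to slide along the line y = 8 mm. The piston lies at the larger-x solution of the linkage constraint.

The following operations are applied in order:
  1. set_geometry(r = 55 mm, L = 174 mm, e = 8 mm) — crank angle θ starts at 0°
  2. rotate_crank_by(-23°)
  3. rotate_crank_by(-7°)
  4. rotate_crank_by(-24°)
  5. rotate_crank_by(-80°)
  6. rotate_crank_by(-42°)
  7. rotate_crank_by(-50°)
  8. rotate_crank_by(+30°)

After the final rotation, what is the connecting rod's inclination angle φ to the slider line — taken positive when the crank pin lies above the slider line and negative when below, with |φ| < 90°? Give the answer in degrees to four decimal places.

2.3584

set_geometry: r = 55 mm, L = 174 mm, e = 8 mm; θ ← 0°
rotate_crank_by(-23°): θ ← 0° -23° = -23°
rotate_crank_by(-7°): θ ← -23° -7° = -30°
rotate_crank_by(-24°): θ ← -30° -24° = -54°
rotate_crank_by(-80°): θ ← -54° -80° = -134°
rotate_crank_by(-42°): θ ← -134° -42° = -176°
rotate_crank_by(-50°): θ ← -176° -50° = -226°
rotate_crank_by(+30°): θ ← -226° +30° = -196°
crank pin P = (r cos θ, r sin θ) = (-52.869393, 15.160055)
h = r sin θ − e = 15.160055 − 8 = 7.160055
sin φ = h / L = 7.160055 / 174 = 0.04114974
φ = arcsin(0.04114974) = 2.358372°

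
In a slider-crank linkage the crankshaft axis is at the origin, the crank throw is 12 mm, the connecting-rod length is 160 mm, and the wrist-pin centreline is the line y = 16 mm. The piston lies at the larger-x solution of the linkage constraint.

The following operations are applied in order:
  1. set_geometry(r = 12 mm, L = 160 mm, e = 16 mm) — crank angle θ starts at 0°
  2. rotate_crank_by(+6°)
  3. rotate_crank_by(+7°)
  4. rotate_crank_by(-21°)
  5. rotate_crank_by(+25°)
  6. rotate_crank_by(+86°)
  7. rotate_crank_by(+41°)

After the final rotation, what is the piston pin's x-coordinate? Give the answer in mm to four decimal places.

150.0415

set_geometry: r = 12 mm, L = 160 mm, e = 16 mm; θ ← 0°
rotate_crank_by(+6°): θ ← 0° +6° = 6°
rotate_crank_by(+7°): θ ← 6° +7° = 13°
rotate_crank_by(-21°): θ ← 13° -21° = -8°
rotate_crank_by(+25°): θ ← -8° +25° = 17°
rotate_crank_by(+86°): θ ← 17° +86° = 103°
rotate_crank_by(+41°): θ ← 103° +41° = 144°
crank pin P = (r cos θ, r sin θ) = (-9.708204, 7.053423)
h = r sin θ − e = 7.053423 − 16 = -8.946577
x = r cos θ + √(L² − h²) = -9.708204 + √(25600.0 − 80.0412) = -9.708204 + 159.749675 = 150.041471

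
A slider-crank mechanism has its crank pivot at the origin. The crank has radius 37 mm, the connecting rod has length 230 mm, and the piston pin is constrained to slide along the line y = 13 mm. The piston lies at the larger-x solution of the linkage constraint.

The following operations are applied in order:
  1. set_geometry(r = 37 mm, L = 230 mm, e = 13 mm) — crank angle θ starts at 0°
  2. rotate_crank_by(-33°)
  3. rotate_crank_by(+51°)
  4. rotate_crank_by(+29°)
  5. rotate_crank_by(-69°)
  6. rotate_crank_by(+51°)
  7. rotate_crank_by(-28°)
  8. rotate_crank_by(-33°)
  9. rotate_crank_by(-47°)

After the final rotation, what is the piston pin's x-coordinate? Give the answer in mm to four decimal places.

set_geometry: r = 37 mm, L = 230 mm, e = 13 mm; θ ← 0°
rotate_crank_by(-33°): θ ← 0° -33° = -33°
rotate_crank_by(+51°): θ ← -33° +51° = 18°
rotate_crank_by(+29°): θ ← 18° +29° = 47°
rotate_crank_by(-69°): θ ← 47° -69° = -22°
rotate_crank_by(+51°): θ ← -22° +51° = 29°
rotate_crank_by(-28°): θ ← 29° -28° = 1°
rotate_crank_by(-33°): θ ← 1° -33° = -32°
rotate_crank_by(-47°): θ ← -32° -47° = -79°
crank pin P = (r cos θ, r sin θ) = (7.059933, -36.320206)
h = r sin θ − e = -36.320206 − 13 = -49.320206
x = r cos θ + √(L² − h²) = 7.059933 + √(52900.0 − 2432.4827) = 7.059933 + 224.649766 = 231.709699

231.7097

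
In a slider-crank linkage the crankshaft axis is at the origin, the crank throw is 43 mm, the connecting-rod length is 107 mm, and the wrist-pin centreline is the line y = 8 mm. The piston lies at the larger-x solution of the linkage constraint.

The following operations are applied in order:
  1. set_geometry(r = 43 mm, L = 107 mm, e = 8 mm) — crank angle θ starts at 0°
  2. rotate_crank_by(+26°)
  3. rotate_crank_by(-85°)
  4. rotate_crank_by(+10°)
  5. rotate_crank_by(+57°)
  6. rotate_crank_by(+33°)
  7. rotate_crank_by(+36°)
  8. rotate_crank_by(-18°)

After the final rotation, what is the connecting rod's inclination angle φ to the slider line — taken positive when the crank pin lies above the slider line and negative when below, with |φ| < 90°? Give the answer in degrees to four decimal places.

set_geometry: r = 43 mm, L = 107 mm, e = 8 mm; θ ← 0°
rotate_crank_by(+26°): θ ← 0° +26° = 26°
rotate_crank_by(-85°): θ ← 26° -85° = -59°
rotate_crank_by(+10°): θ ← -59° +10° = -49°
rotate_crank_by(+57°): θ ← -49° +57° = 8°
rotate_crank_by(+33°): θ ← 8° +33° = 41°
rotate_crank_by(+36°): θ ← 41° +36° = 77°
rotate_crank_by(-18°): θ ← 77° -18° = 59°
crank pin P = (r cos θ, r sin θ) = (22.146637, 36.858194)
h = r sin θ − e = 36.858194 − 8 = 28.858194
sin φ = h / L = 28.858194 / 107 = 0.26970275
φ = arcsin(0.26970275) = 15.646579°

15.6466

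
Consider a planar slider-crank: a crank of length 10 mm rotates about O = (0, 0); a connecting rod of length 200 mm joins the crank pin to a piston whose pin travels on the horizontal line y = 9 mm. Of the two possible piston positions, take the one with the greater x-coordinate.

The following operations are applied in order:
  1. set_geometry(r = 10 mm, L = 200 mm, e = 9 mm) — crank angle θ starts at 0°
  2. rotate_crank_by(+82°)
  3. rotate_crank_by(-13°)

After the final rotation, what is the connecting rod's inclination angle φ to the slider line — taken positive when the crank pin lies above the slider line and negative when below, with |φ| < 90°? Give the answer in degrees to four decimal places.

0.0962

set_geometry: r = 10 mm, L = 200 mm, e = 9 mm; θ ← 0°
rotate_crank_by(+82°): θ ← 0° +82° = 82°
rotate_crank_by(-13°): θ ← 82° -13° = 69°
crank pin P = (r cos θ, r sin θ) = (3.583679, 9.335804)
h = r sin θ − e = 9.335804 − 9 = 0.335804
sin φ = h / L = 0.335804 / 200 = 0.00167902
φ = arcsin(0.00167902) = 0.096201°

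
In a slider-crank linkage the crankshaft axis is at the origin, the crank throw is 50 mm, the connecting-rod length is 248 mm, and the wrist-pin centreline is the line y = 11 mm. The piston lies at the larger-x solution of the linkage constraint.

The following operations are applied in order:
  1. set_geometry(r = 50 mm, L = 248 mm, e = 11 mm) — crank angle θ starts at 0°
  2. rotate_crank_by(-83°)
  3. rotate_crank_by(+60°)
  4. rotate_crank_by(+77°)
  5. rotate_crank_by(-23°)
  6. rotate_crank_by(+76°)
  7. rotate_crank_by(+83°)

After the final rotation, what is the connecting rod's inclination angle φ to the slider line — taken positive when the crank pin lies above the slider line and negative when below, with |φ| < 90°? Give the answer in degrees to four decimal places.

-4.5520

set_geometry: r = 50 mm, L = 248 mm, e = 11 mm; θ ← 0°
rotate_crank_by(-83°): θ ← 0° -83° = -83°
rotate_crank_by(+60°): θ ← -83° +60° = -23°
rotate_crank_by(+77°): θ ← -23° +77° = 54°
rotate_crank_by(-23°): θ ← 54° -23° = 31°
rotate_crank_by(+76°): θ ← 31° +76° = 107°
rotate_crank_by(+83°): θ ← 107° +83° = 190°
crank pin P = (r cos θ, r sin θ) = (-49.240388, -8.682409)
h = r sin θ − e = -8.682409 − 11 = -19.682409
sin φ = h / L = -19.682409 / 248 = -0.07936455
φ = arcsin(-0.07936455) = -4.552041°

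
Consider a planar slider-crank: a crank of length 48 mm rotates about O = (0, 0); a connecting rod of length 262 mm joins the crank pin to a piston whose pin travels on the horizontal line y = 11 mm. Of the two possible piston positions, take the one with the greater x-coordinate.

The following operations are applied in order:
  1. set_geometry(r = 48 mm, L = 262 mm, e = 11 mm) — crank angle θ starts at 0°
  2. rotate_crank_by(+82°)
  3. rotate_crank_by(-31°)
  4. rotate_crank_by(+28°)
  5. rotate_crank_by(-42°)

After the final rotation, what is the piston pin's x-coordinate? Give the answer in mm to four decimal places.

299.7232

set_geometry: r = 48 mm, L = 262 mm, e = 11 mm; θ ← 0°
rotate_crank_by(+82°): θ ← 0° +82° = 82°
rotate_crank_by(-31°): θ ← 82° -31° = 51°
rotate_crank_by(+28°): θ ← 51° +28° = 79°
rotate_crank_by(-42°): θ ← 79° -42° = 37°
crank pin P = (r cos θ, r sin θ) = (38.334504, 28.887121)
h = r sin θ − e = 28.887121 − 11 = 17.887121
x = r cos θ + √(L² − h²) = 38.334504 + √(68644.0 − 319.9491) = 38.334504 + 261.388697 = 299.723201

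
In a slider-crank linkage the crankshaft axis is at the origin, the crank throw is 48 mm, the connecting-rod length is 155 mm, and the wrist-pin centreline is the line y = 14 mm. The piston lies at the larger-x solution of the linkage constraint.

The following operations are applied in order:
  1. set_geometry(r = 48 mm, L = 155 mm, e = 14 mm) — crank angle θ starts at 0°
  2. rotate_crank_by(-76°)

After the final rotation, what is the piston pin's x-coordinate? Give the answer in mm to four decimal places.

154.2859

set_geometry: r = 48 mm, L = 155 mm, e = 14 mm; θ ← 0°
rotate_crank_by(-76°): θ ← 0° -76° = -76°
crank pin P = (r cos θ, r sin θ) = (11.612251, -46.574195)
h = r sin θ − e = -46.574195 − 14 = -60.574195
x = r cos θ + √(L² − h²) = 11.612251 + √(24025.0 − 3669.2331) = 11.612251 + 142.673638 = 154.285889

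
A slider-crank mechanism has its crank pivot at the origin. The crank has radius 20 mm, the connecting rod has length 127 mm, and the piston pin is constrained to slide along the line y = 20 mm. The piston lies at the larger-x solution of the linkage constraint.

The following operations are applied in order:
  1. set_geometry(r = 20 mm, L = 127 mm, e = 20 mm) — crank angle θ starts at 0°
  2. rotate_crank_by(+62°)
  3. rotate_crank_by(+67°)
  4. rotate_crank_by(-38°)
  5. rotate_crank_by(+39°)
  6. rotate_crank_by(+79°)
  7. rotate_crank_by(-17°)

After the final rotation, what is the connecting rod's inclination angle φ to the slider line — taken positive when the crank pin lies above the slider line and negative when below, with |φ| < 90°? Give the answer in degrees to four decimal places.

set_geometry: r = 20 mm, L = 127 mm, e = 20 mm; θ ← 0°
rotate_crank_by(+62°): θ ← 0° +62° = 62°
rotate_crank_by(+67°): θ ← 62° +67° = 129°
rotate_crank_by(-38°): θ ← 129° -38° = 91°
rotate_crank_by(+39°): θ ← 91° +39° = 130°
rotate_crank_by(+79°): θ ← 130° +79° = 209°
rotate_crank_by(-17°): θ ← 209° -17° = 192°
crank pin P = (r cos θ, r sin θ) = (-19.562952, -4.158234)
h = r sin θ − e = -4.158234 − 20 = -24.158234
sin φ = h / L = -24.158234 / 127 = -0.19022231
φ = arcsin(-0.19022231) = -10.965758°

-10.9658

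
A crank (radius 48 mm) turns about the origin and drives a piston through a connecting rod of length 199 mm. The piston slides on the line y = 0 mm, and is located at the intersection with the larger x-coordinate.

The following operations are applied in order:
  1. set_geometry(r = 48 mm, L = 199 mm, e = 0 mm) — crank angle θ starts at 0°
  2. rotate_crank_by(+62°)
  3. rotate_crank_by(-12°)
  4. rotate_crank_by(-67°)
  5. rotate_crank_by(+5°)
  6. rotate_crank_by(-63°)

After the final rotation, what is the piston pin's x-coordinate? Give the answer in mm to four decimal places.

205.9468

set_geometry: r = 48 mm, L = 199 mm, e = 0 mm; θ ← 0°
rotate_crank_by(+62°): θ ← 0° +62° = 62°
rotate_crank_by(-12°): θ ← 62° -12° = 50°
rotate_crank_by(-67°): θ ← 50° -67° = -17°
rotate_crank_by(+5°): θ ← -17° +5° = -12°
rotate_crank_by(-63°): θ ← -12° -63° = -75°
crank pin P = (r cos θ, r sin θ) = (12.423314, -46.364440)
h = r sin θ − e = -46.364440 − 0 = -46.364440
x = r cos θ + √(L² − h²) = 12.423314 + √(39601.0 − 2149.6613) = 12.423314 + 193.523484 = 205.946798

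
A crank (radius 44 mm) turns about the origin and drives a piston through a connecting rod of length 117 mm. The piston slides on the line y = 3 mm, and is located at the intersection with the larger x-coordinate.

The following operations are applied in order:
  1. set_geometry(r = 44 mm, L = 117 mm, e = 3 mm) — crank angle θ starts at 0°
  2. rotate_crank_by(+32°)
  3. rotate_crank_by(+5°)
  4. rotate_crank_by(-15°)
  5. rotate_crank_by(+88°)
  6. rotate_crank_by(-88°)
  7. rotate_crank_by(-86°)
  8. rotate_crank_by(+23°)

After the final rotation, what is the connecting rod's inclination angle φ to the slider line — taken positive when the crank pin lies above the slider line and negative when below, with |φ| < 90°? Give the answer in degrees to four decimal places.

set_geometry: r = 44 mm, L = 117 mm, e = 3 mm; θ ← 0°
rotate_crank_by(+32°): θ ← 0° +32° = 32°
rotate_crank_by(+5°): θ ← 32° +5° = 37°
rotate_crank_by(-15°): θ ← 37° -15° = 22°
rotate_crank_by(+88°): θ ← 22° +88° = 110°
rotate_crank_by(-88°): θ ← 110° -88° = 22°
rotate_crank_by(-86°): θ ← 22° -86° = -64°
rotate_crank_by(+23°): θ ← -64° +23° = -41°
crank pin P = (r cos θ, r sin θ) = (33.207222, -28.866597)
h = r sin θ − e = -28.866597 − 3 = -31.866597
sin φ = h / L = -31.866597 / 117 = -0.27236408
φ = arcsin(-0.27236408) = -15.804992°

-15.8050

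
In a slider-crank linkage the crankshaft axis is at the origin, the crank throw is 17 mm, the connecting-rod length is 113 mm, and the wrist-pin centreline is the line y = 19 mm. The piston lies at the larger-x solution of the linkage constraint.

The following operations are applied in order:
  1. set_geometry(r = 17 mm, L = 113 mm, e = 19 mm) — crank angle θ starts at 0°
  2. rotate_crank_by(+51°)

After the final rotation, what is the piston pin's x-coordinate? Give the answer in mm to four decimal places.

set_geometry: r = 17 mm, L = 113 mm, e = 19 mm; θ ← 0°
rotate_crank_by(+51°): θ ← 0° +51° = 51°
crank pin P = (r cos θ, r sin θ) = (10.698447, 13.211481)
h = r sin θ − e = 13.211481 − 19 = -5.788519
x = r cos θ + √(L² − h²) = 10.698447 + √(12769.0 − 33.5069) = 10.698447 + 112.851642 = 123.550088

123.5501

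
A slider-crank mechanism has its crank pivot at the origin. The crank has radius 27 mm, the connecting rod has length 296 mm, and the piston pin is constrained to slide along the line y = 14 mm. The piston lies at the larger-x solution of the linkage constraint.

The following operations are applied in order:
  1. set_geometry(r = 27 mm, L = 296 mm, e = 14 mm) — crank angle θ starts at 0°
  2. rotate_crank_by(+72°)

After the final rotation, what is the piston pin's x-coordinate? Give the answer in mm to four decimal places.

set_geometry: r = 27 mm, L = 296 mm, e = 14 mm; θ ← 0°
rotate_crank_by(+72°): θ ← 0° +72° = 72°
crank pin P = (r cos θ, r sin θ) = (8.343459, 25.678526)
h = r sin θ − e = 25.678526 − 14 = 11.678526
x = r cos θ + √(L² − h²) = 8.343459 + √(87616.0 − 136.3880) = 8.343459 + 295.769525 = 304.112984

304.1130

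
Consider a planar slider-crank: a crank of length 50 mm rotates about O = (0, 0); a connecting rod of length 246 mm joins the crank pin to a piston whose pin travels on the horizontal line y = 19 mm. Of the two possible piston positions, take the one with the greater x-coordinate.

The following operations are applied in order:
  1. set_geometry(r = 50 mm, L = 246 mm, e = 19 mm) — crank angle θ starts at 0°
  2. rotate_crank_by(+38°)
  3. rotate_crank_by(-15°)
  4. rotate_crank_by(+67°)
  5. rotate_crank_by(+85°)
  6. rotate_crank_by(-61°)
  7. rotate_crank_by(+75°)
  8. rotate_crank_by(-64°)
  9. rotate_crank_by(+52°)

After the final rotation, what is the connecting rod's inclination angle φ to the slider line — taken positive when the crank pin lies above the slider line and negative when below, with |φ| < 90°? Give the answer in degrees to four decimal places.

-3.8186

set_geometry: r = 50 mm, L = 246 mm, e = 19 mm; θ ← 0°
rotate_crank_by(+38°): θ ← 0° +38° = 38°
rotate_crank_by(-15°): θ ← 38° -15° = 23°
rotate_crank_by(+67°): θ ← 23° +67° = 90°
rotate_crank_by(+85°): θ ← 90° +85° = 175°
rotate_crank_by(-61°): θ ← 175° -61° = 114°
rotate_crank_by(+75°): θ ← 114° +75° = 189°
rotate_crank_by(-64°): θ ← 189° -64° = 125°
rotate_crank_by(+52°): θ ← 125° +52° = 177°
crank pin P = (r cos θ, r sin θ) = (-49.931477, 2.616798)
h = r sin θ − e = 2.616798 − 19 = -16.383202
sin φ = h / L = -16.383202 / 246 = -0.06659838
φ = arcsin(-0.06659838) = -3.818633°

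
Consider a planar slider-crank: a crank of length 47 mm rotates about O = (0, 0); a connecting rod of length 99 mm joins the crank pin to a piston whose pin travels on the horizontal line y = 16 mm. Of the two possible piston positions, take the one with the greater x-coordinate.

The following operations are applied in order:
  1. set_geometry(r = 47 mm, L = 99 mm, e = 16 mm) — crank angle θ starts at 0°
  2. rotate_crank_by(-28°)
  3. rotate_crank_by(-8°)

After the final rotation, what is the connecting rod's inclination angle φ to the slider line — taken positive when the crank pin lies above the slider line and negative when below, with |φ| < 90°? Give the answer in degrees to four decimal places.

-26.1464

set_geometry: r = 47 mm, L = 99 mm, e = 16 mm; θ ← 0°
rotate_crank_by(-28°): θ ← 0° -28° = -28°
rotate_crank_by(-8°): θ ← -28° -8° = -36°
crank pin P = (r cos θ, r sin θ) = (38.023799, -27.625907)
h = r sin θ − e = -27.625907 − 16 = -43.625907
sin φ = h / L = -43.625907 / 99 = -0.44066573
φ = arcsin(-0.44066573) = -26.146365°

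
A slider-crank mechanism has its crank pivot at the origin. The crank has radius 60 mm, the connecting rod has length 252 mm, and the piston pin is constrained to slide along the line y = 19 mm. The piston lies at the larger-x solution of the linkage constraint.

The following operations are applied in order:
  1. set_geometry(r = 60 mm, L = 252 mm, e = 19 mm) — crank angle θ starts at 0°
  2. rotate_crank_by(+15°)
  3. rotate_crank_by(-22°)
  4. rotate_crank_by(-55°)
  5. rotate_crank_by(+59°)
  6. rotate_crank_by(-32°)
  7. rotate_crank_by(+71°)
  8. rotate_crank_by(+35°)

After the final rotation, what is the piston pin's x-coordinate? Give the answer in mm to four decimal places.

set_geometry: r = 60 mm, L = 252 mm, e = 19 mm; θ ← 0°
rotate_crank_by(+15°): θ ← 0° +15° = 15°
rotate_crank_by(-22°): θ ← 15° -22° = -7°
rotate_crank_by(-55°): θ ← -7° -55° = -62°
rotate_crank_by(+59°): θ ← -62° +59° = -3°
rotate_crank_by(-32°): θ ← -3° -32° = -35°
rotate_crank_by(+71°): θ ← -35° +71° = 36°
rotate_crank_by(+35°): θ ← 36° +35° = 71°
crank pin P = (r cos θ, r sin θ) = (19.534089, 56.731115)
h = r sin θ − e = 56.731115 − 19 = 37.731115
x = r cos θ + √(L² − h²) = 19.534089 + √(63504.0 − 1423.6370) = 19.534089 + 249.159312 = 268.693402

268.6934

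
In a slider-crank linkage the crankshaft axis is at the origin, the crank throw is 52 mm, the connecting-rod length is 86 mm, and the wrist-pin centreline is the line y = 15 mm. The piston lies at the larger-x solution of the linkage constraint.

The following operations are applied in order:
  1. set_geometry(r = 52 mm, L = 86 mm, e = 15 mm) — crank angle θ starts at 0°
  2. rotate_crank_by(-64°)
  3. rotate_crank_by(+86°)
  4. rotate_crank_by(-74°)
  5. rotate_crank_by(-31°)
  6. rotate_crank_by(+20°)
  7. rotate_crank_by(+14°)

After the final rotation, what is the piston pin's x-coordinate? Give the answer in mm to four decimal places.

set_geometry: r = 52 mm, L = 86 mm, e = 15 mm; θ ← 0°
rotate_crank_by(-64°): θ ← 0° -64° = -64°
rotate_crank_by(+86°): θ ← -64° +86° = 22°
rotate_crank_by(-74°): θ ← 22° -74° = -52°
rotate_crank_by(-31°): θ ← -52° -31° = -83°
rotate_crank_by(+20°): θ ← -83° +20° = -63°
rotate_crank_by(+14°): θ ← -63° +14° = -49°
crank pin P = (r cos θ, r sin θ) = (34.115070, -39.244898)
h = r sin θ − e = -39.244898 − 15 = -54.244898
x = r cos θ + √(L² − h²) = 34.115070 + √(7396.0 − 2942.5090) = 34.115070 + 66.734482 = 100.849551

100.8496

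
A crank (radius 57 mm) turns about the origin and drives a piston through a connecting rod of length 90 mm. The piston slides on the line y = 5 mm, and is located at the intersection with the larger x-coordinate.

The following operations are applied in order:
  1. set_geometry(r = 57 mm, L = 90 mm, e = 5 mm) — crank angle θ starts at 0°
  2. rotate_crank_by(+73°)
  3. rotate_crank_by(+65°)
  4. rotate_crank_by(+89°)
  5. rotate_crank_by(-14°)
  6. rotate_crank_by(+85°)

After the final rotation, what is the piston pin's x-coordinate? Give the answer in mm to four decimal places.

97.7445

set_geometry: r = 57 mm, L = 90 mm, e = 5 mm; θ ← 0°
rotate_crank_by(+73°): θ ← 0° +73° = 73°
rotate_crank_by(+65°): θ ← 73° +65° = 138°
rotate_crank_by(+89°): θ ← 138° +89° = 227°
rotate_crank_by(-14°): θ ← 227° -14° = 213°
rotate_crank_by(+85°): θ ← 213° +85° = 298°
crank pin P = (r cos θ, r sin θ) = (26.759879, -50.328013)
h = r sin θ − e = -50.328013 − 5 = -55.328013
x = r cos θ + √(L² − h²) = 26.759879 + √(8100.0 − 3061.1890) = 26.759879 + 70.984583 = 97.744462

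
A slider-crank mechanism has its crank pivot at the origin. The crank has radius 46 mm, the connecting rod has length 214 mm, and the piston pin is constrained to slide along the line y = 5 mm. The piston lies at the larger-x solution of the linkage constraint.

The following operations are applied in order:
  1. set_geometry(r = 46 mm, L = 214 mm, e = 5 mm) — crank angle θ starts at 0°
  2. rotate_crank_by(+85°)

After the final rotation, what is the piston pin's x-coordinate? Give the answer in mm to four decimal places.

set_geometry: r = 46 mm, L = 214 mm, e = 5 mm; θ ← 0°
rotate_crank_by(+85°): θ ← 0° +85° = 85°
crank pin P = (r cos θ, r sin θ) = (4.009164, 45.824956)
h = r sin θ − e = 45.824956 − 5 = 40.824956
x = r cos θ + √(L² − h²) = 4.009164 + √(45796.0 − 1666.6770) = 4.009164 + 210.069805 = 214.078969

214.0790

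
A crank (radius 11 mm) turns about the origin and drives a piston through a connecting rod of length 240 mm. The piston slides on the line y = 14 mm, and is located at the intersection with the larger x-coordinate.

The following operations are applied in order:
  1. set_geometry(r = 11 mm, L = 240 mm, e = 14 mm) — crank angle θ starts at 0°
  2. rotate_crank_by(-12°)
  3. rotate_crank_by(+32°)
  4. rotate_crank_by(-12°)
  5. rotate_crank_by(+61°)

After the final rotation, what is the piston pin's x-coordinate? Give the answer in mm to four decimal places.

243.9131

set_geometry: r = 11 mm, L = 240 mm, e = 14 mm; θ ← 0°
rotate_crank_by(-12°): θ ← 0° -12° = -12°
rotate_crank_by(+32°): θ ← -12° +32° = 20°
rotate_crank_by(-12°): θ ← 20° -12° = 8°
rotate_crank_by(+61°): θ ← 8° +61° = 69°
crank pin P = (r cos θ, r sin θ) = (3.942047, 10.269385)
h = r sin θ − e = 10.269385 − 14 = -3.730615
x = r cos θ + √(L² − h²) = 3.942047 + √(57600.0 − 13.9175) = 3.942047 + 239.971003 = 243.913051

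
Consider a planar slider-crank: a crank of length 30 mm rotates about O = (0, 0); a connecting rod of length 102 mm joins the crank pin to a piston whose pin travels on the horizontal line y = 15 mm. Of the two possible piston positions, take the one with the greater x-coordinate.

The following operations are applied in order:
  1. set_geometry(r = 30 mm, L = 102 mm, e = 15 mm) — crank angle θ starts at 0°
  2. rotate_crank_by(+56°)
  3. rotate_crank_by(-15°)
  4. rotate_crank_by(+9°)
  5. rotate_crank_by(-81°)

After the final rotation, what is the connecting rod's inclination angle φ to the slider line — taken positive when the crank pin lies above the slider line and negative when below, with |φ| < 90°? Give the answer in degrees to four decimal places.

-17.3700

set_geometry: r = 30 mm, L = 102 mm, e = 15 mm; θ ← 0°
rotate_crank_by(+56°): θ ← 0° +56° = 56°
rotate_crank_by(-15°): θ ← 56° -15° = 41°
rotate_crank_by(+9°): θ ← 41° +9° = 50°
rotate_crank_by(-81°): θ ← 50° -81° = -31°
crank pin P = (r cos θ, r sin θ) = (25.715019, -15.451142)
h = r sin θ − e = -15.451142 − 15 = -30.451142
sin φ = h / L = -30.451142 / 102 = -0.29854061
φ = arcsin(-0.29854061) = -17.369970°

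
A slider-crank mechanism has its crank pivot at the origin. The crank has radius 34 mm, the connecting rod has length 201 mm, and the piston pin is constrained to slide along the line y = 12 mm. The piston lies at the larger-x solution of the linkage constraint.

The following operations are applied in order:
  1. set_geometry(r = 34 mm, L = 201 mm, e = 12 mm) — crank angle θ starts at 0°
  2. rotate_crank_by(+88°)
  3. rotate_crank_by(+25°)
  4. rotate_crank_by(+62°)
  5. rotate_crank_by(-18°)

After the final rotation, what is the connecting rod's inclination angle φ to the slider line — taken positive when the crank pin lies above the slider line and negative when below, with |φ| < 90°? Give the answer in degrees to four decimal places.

0.3663

set_geometry: r = 34 mm, L = 201 mm, e = 12 mm; θ ← 0°
rotate_crank_by(+88°): θ ← 0° +88° = 88°
rotate_crank_by(+25°): θ ← 88° +25° = 113°
rotate_crank_by(+62°): θ ← 113° +62° = 175°
rotate_crank_by(-18°): θ ← 175° -18° = 157°
crank pin P = (r cos θ, r sin θ) = (-31.297165, 13.284858)
h = r sin θ − e = 13.284858 − 12 = 1.284858
sin φ = h / L = 1.284858 / 201 = 0.00639233
φ = arcsin(0.00639233) = 0.366256°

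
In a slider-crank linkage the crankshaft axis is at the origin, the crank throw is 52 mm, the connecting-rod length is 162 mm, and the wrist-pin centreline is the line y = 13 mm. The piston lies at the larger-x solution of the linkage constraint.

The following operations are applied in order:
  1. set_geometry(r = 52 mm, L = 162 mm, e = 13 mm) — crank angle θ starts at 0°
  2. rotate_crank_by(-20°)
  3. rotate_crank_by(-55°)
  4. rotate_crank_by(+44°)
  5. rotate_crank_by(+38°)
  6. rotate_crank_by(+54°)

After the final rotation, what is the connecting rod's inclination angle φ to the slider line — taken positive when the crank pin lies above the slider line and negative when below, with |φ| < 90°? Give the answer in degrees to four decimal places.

set_geometry: r = 52 mm, L = 162 mm, e = 13 mm; θ ← 0°
rotate_crank_by(-20°): θ ← 0° -20° = -20°
rotate_crank_by(-55°): θ ← -20° -55° = -75°
rotate_crank_by(+44°): θ ← -75° +44° = -31°
rotate_crank_by(+38°): θ ← -31° +38° = 7°
rotate_crank_by(+54°): θ ← 7° +54° = 61°
crank pin P = (r cos θ, r sin θ) = (25.210100, 45.480225)
h = r sin θ − e = 45.480225 − 13 = 32.480225
sin φ = h / L = 32.480225 / 162 = 0.20049521
φ = arcsin(0.20049521) = 11.565919°

11.5659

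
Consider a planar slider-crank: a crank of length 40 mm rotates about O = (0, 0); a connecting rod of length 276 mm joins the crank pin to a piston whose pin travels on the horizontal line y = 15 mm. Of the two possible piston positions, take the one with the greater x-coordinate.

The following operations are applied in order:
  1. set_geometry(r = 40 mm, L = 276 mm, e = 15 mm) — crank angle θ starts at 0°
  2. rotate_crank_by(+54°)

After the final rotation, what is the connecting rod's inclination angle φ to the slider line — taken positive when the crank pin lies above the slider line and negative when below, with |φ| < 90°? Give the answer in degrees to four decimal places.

3.6063

set_geometry: r = 40 mm, L = 276 mm, e = 15 mm; θ ← 0°
rotate_crank_by(+54°): θ ← 0° +54° = 54°
crank pin P = (r cos θ, r sin θ) = (23.511410, 32.360680)
h = r sin θ − e = 32.360680 − 15 = 17.360680
sin φ = h / L = 17.360680 / 276 = 0.06290101
φ = arcsin(0.06290101) = 3.606343°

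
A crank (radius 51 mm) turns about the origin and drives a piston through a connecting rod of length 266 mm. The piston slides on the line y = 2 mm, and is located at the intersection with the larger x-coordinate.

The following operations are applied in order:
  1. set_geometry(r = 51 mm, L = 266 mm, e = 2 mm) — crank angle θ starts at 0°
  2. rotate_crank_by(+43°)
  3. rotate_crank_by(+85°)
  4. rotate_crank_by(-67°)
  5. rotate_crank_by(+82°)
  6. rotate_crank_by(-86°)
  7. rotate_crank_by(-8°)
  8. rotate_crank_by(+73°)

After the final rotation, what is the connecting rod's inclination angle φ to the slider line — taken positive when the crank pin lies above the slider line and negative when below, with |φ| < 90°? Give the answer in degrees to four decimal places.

set_geometry: r = 51 mm, L = 266 mm, e = 2 mm; θ ← 0°
rotate_crank_by(+43°): θ ← 0° +43° = 43°
rotate_crank_by(+85°): θ ← 43° +85° = 128°
rotate_crank_by(-67°): θ ← 128° -67° = 61°
rotate_crank_by(+82°): θ ← 61° +82° = 143°
rotate_crank_by(-86°): θ ← 143° -86° = 57°
rotate_crank_by(-8°): θ ← 57° -8° = 49°
rotate_crank_by(+73°): θ ← 49° +73° = 122°
crank pin P = (r cos θ, r sin θ) = (-27.025882, 43.250453)
h = r sin θ − e = 43.250453 − 2 = 41.250453
sin φ = h / L = 41.250453 / 266 = 0.15507689
φ = arcsin(0.15507689) = 8.921256°

8.9213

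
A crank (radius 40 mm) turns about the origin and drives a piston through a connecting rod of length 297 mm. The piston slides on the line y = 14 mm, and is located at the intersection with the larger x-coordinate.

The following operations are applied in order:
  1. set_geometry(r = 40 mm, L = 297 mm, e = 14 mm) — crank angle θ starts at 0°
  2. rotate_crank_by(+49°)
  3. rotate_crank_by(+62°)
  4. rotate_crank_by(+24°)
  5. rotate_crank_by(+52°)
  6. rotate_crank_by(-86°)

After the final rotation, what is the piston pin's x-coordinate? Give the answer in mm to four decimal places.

288.2911

set_geometry: r = 40 mm, L = 297 mm, e = 14 mm; θ ← 0°
rotate_crank_by(+49°): θ ← 0° +49° = 49°
rotate_crank_by(+62°): θ ← 49° +62° = 111°
rotate_crank_by(+24°): θ ← 111° +24° = 135°
rotate_crank_by(+52°): θ ← 135° +52° = 187°
rotate_crank_by(-86°): θ ← 187° -86° = 101°
crank pin P = (r cos θ, r sin θ) = (-7.632360, 39.265087)
h = r sin θ − e = 39.265087 − 14 = 25.265087
x = r cos θ + √(L² − h²) = -7.632360 + √(88209.0 − 638.3246) = -7.632360 + 295.923428 = 288.291068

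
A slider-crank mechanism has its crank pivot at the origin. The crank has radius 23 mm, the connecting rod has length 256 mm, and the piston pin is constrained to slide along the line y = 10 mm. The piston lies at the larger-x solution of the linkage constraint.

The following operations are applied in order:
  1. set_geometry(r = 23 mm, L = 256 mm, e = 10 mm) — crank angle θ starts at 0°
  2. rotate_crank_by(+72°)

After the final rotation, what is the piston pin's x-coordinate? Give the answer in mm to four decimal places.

262.8319

set_geometry: r = 23 mm, L = 256 mm, e = 10 mm; θ ← 0°
rotate_crank_by(+72°): θ ← 0° +72° = 72°
crank pin P = (r cos θ, r sin θ) = (7.107391, 21.874300)
h = r sin θ − e = 21.874300 − 10 = 11.874300
x = r cos θ + √(L² − h²) = 7.107391 + √(65536.0 − 140.9990) = 7.107391 + 255.724463 = 262.831854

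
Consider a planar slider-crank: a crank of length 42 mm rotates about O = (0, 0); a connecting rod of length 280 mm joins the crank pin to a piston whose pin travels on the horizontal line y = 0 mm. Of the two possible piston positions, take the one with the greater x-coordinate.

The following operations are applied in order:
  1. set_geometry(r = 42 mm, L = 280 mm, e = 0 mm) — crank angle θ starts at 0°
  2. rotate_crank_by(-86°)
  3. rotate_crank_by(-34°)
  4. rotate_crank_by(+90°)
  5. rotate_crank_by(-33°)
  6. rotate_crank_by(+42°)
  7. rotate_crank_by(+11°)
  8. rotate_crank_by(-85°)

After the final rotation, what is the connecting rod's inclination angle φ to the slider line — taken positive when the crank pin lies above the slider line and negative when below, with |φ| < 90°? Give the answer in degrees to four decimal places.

set_geometry: r = 42 mm, L = 280 mm, e = 0 mm; θ ← 0°
rotate_crank_by(-86°): θ ← 0° -86° = -86°
rotate_crank_by(-34°): θ ← -86° -34° = -120°
rotate_crank_by(+90°): θ ← -120° +90° = -30°
rotate_crank_by(-33°): θ ← -30° -33° = -63°
rotate_crank_by(+42°): θ ← -63° +42° = -21°
rotate_crank_by(+11°): θ ← -21° +11° = -10°
rotate_crank_by(-85°): θ ← -10° -85° = -95°
crank pin P = (r cos θ, r sin θ) = (-3.660541, -41.840177)
h = r sin θ − e = -41.840177 − 0 = -41.840177
sin φ = h / L = -41.840177 / 280 = -0.14942920
φ = arcsin(-0.14942920) = -8.593850°

-8.5938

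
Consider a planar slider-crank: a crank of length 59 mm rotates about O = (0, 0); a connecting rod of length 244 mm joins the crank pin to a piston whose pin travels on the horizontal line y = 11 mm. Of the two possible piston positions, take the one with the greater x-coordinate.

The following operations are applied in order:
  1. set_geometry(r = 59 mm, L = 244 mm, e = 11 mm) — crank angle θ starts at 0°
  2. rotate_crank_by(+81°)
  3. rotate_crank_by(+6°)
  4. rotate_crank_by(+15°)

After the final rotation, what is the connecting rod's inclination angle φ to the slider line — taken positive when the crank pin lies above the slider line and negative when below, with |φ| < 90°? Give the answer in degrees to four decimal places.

11.0367

set_geometry: r = 59 mm, L = 244 mm, e = 11 mm; θ ← 0°
rotate_crank_by(+81°): θ ← 0° +81° = 81°
rotate_crank_by(+6°): θ ← 81° +6° = 87°
rotate_crank_by(+15°): θ ← 87° +15° = 102°
crank pin P = (r cos θ, r sin θ) = (-12.266790, 57.710708)
h = r sin θ − e = 57.710708 − 11 = 46.710708
sin φ = h / L = 46.710708 / 244 = 0.19143733
φ = arcsin(0.19143733) = 11.036677°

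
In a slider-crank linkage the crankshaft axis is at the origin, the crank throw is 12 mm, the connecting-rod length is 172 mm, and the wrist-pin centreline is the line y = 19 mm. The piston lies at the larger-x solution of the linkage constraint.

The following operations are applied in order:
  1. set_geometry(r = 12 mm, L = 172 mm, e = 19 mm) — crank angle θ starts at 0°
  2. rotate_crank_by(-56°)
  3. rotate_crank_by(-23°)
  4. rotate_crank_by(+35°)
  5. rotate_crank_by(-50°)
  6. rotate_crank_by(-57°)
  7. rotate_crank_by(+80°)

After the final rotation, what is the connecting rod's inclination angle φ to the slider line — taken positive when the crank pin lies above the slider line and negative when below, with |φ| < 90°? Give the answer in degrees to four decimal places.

-10.1620

set_geometry: r = 12 mm, L = 172 mm, e = 19 mm; θ ← 0°
rotate_crank_by(-56°): θ ← 0° -56° = -56°
rotate_crank_by(-23°): θ ← -56° -23° = -79°
rotate_crank_by(+35°): θ ← -79° +35° = -44°
rotate_crank_by(-50°): θ ← -44° -50° = -94°
rotate_crank_by(-57°): θ ← -94° -57° = -151°
rotate_crank_by(+80°): θ ← -151° +80° = -71°
crank pin P = (r cos θ, r sin θ) = (3.906818, -11.346223)
h = r sin θ − e = -11.346223 − 19 = -30.346223
sin φ = h / L = -30.346223 / 172 = -0.17643153
φ = arcsin(-0.17643153) = -10.161975°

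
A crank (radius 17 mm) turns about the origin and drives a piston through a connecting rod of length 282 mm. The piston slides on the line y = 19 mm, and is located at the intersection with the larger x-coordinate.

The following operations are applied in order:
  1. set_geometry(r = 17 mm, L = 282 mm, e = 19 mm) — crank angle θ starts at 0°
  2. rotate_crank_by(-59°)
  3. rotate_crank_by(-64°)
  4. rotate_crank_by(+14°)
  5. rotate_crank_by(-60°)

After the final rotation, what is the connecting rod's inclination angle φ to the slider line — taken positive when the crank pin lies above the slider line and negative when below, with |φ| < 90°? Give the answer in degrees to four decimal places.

set_geometry: r = 17 mm, L = 282 mm, e = 19 mm; θ ← 0°
rotate_crank_by(-59°): θ ← 0° -59° = -59°
rotate_crank_by(-64°): θ ← -59° -64° = -123°
rotate_crank_by(+14°): θ ← -123° +14° = -109°
rotate_crank_by(-60°): θ ← -109° -60° = -169°
crank pin P = (r cos θ, r sin θ) = (-16.687662, -3.243753)
h = r sin θ − e = -3.243753 − 19 = -22.243753
sin φ = h / L = -22.243753 / 282 = -0.07887856
φ = arcsin(-0.07887856) = -4.524108°

-4.5241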